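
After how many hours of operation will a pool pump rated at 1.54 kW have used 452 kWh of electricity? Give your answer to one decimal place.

293.5 h

Hours = 452 kWh ÷ 1.54 kW = 293.5 h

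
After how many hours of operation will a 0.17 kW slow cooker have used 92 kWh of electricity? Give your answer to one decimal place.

541.2 h

Hours = 92 kWh ÷ 0.17 kW = 541.2 h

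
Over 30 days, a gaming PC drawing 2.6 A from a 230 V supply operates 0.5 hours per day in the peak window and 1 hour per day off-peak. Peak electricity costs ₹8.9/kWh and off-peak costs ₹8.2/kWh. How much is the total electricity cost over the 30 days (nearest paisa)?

Power = 2.6 A × 230 V = 598 W = 0.598 kW
Peak energy = 0.598 kW × 0.5 h × 30 = 8.97 kWh
Off-peak energy = 0.598 kW × 1 h × 30 = 17.94 kWh
Cost = 8.97 × ₹8.9 + 17.94 × ₹8.2 = ₹79.833 + ₹147.108 = ₹226.94

₹226.94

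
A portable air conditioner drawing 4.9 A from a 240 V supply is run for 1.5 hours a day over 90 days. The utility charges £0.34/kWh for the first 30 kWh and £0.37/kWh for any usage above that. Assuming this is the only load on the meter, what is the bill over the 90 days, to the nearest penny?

Power = 4.9 A × 240 V = 1176 W = 1.176 kW
Runtime = 1.5 h/day × 90 days = 135 h
Energy = 1.176 kW × 135 h = 158.76 kWh
Tier 1 (0–30 kWh): 30 × £0.34 = £10.2
Above 30 kWh: 128.76 × £0.37 = £47.6412
Bill = £57.84

£57.84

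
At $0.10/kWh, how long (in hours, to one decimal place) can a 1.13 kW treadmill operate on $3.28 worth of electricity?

29.0 h

Energy available = $3.28 ÷ $0.10/kWh = 32.8 kWh
Hours = 32.8 kWh ÷ 1.13 kW = 29.0 h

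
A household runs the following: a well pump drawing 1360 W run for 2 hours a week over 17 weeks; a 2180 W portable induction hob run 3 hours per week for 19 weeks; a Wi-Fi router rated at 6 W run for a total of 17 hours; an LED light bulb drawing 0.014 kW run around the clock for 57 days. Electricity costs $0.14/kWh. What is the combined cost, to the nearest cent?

well pump: Runtime = 2 h/week × 17 weeks = 34 h
well pump: 1.36 kW × 34 h = 46.24 kWh
portable induction hob: Runtime = 3 h/week × 19 weeks = 57 h
portable induction hob: 2.18 kW × 57 h = 124.26 kWh
Wi-Fi router: 0.006 kW × 17 h = 0.102 kWh
LED light bulb: Runtime = 24 h × 57 = 1368 h
LED light bulb: 0.014 kW × 1368 h = 19.152 kWh
Total energy = 189.754 kWh
Cost = 189.754 × $0.14 = $26.57

$26.57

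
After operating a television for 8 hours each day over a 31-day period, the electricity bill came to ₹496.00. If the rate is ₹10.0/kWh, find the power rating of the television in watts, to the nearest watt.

Energy = ₹496.00 ÷ ₹10.0/kWh = 49.6 kWh
Runtime = 8 h/day × 31 days = 248 h
Power = 49.6 kWh ÷ 248 h = 0.2 kW = 200 W

200 W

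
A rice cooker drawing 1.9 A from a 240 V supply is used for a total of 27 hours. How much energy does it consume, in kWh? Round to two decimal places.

Power = 1.9 A × 240 V = 456 W = 0.456 kW
Energy = 0.456 kW × 27 h = 12.312 kWh ≈ 12.31 kWh

12.31 kWh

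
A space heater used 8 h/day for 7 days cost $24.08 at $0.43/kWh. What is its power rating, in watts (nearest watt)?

1000 W

Energy = $24.08 ÷ $0.43/kWh = 56 kWh
Runtime = 8 h/day × 7 days = 56 h
Power = 56 kWh ÷ 56 h = 1 kW = 1000 W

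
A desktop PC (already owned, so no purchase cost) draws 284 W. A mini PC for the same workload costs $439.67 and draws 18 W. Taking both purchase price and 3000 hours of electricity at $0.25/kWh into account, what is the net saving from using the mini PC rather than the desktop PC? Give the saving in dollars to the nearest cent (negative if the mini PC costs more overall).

desktop PC: $0.00 + (284/1000) kW × 3000 h × $0.25 = $0.00 + $213 = $213
mini PC: $439.67 + (18/1000) kW × 3000 h × $0.25 = $439.67 + $13.5 = $453.17
Saving = $213 − $453.17 = −$240.17

-$240.17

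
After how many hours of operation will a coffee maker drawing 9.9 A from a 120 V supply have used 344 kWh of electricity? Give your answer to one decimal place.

Power = 9.9 A × 120 V = 1188 W = 1.188 kW
Hours = 344 kWh ÷ 1.188 kW = 289.6 h

289.6 h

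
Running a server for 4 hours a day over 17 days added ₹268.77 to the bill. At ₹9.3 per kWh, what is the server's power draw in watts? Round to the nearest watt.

Energy = ₹268.77 ÷ ₹9.3/kWh = 28.9 kWh
Runtime = 4 h/day × 17 days = 68 h
Power = 28.9 kWh ÷ 68 h = 0.425 kW = 425 W

425 W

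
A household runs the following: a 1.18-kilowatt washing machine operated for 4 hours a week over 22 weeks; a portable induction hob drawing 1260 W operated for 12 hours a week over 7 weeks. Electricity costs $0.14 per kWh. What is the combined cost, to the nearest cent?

$29.36

washing machine: Runtime = 4 h/week × 22 weeks = 88 h
washing machine: 1.18 kW × 88 h = 103.84 kWh
portable induction hob: Runtime = 12 h/week × 7 weeks = 84 h
portable induction hob: 1.26 kW × 84 h = 105.84 kWh
Total energy = 209.68 kWh
Cost = 209.68 × $0.14 = $29.36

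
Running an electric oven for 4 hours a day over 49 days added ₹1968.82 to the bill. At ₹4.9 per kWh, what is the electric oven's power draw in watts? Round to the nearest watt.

2050 W

Energy = ₹1968.82 ÷ ₹4.9/kWh = 401.8 kWh
Runtime = 4 h/day × 49 days = 196 h
Power = 401.8 kWh ÷ 196 h = 2.05 kW = 2050 W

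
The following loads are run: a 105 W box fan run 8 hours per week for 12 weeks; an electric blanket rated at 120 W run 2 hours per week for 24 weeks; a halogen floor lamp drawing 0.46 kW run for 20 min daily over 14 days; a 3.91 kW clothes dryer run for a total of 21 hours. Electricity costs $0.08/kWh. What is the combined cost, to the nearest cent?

box fan: Runtime = 8 h/week × 12 weeks = 96 h
box fan: 0.105 kW × 96 h = 10.08 kWh
electric blanket: Runtime = 2 h/week × 24 weeks = 48 h
electric blanket: 0.12 kW × 48 h = 5.76 kWh
halogen floor lamp: Runtime = 20 min × 14 = 280 min = 4.666666… h
halogen floor lamp: 0.46 kW × 4.666666… h = 2.146666… kWh
clothes dryer: 3.91 kW × 21 h = 82.11 kWh
Total energy = 100.096666… kWh
Cost = 100.096666… × $0.08 = $8.01

$8.01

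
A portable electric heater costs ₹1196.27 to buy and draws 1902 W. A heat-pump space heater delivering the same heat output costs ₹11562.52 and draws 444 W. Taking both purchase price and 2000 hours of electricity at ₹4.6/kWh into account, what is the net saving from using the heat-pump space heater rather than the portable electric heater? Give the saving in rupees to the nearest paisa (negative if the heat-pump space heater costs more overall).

portable electric heater: ₹1196.27 + (1902/1000) kW × 2000 h × ₹4.6 = ₹1196.27 + ₹17498.4 = ₹18694.67
heat-pump space heater: ₹11562.52 + (444/1000) kW × 2000 h × ₹4.6 = ₹11562.52 + ₹4084.8 = ₹15647.32
Saving = ₹18694.67 − ₹15647.32 = ₹3047.35

₹3047.35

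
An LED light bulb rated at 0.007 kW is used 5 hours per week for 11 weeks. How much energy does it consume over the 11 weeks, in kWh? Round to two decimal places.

Runtime = 5 h/week × 11 weeks = 55 h
Energy = 0.007 kW × 55 h = 0.385 kWh ≈ 0.39 kWh

0.39 kWh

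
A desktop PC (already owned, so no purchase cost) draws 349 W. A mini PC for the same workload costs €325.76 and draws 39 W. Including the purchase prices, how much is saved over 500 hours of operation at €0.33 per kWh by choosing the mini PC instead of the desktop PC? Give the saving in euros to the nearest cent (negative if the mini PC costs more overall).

-€274.61

desktop PC: €0.00 + (349/1000) kW × 500 h × €0.33 = €0.00 + €57.585 = €57.585
mini PC: €325.76 + (39/1000) kW × 500 h × €0.33 = €325.76 + €6.435 = €332.195
Saving = €57.585 − €332.195 = −€274.61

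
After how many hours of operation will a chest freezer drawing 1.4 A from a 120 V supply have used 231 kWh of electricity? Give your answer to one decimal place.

1375.0 h

Power = 1.4 A × 120 V = 168 W = 0.168 kW
Hours = 231 kWh ÷ 0.168 kW = 1375.0 h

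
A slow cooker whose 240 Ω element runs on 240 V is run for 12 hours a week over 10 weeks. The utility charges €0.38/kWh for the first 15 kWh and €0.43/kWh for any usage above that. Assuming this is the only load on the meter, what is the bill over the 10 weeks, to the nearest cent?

€11.63

Power = V²/R = 240²/240 = 240 W = 0.24 kW
Runtime = 12 h/week × 10 weeks = 120 h
Energy = 0.24 kW × 120 h = 28.8 kWh
Tier 1 (0–15 kWh): 15 × €0.38 = €5.7
Above 15 kWh: 13.8 × €0.43 = €5.934
Bill = €11.63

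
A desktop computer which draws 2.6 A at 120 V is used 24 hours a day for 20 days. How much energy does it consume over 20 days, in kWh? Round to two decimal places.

149.76 kWh

Power = 2.6 A × 120 V = 312 W = 0.312 kW
Runtime = 24 h × 20 = 480 h
Energy = 0.312 kW × 480 h = 149.76 kWh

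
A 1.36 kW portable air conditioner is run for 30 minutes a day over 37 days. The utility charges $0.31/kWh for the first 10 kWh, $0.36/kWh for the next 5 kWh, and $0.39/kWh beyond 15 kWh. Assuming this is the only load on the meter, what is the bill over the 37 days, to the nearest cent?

$8.86

Runtime = 30 min × 37 = 1110 min = 18.5 h
Energy = 1.36 kW × 18.5 h = 25.16 kWh
Tier 1 (0–10 kWh): 10 × $0.31 = $3.1
Tier 2 (10–15 kWh): 5 × $0.36 = $1.8
Above 15 kWh: 10.16 × $0.39 = $3.9624
Bill = $8.86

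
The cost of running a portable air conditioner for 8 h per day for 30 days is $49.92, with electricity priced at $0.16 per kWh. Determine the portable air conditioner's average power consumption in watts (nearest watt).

1300 W

Energy = $49.92 ÷ $0.16/kWh = 312 kWh
Runtime = 8 h/day × 30 days = 240 h
Power = 312 kWh ÷ 240 h = 1.3 kW = 1300 W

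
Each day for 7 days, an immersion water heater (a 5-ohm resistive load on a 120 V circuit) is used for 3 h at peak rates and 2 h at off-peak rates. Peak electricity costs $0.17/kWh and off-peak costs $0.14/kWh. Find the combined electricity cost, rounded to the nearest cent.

Power = V²/R = 120²/5 = 2880 W = 2.88 kW
Peak energy = 2.88 kW × 3 h × 7 = 60.48 kWh
Off-peak energy = 2.88 kW × 2 h × 7 = 40.32 kWh
Cost = 60.48 × $0.17 + 40.32 × $0.14 = $10.2816 + $5.6448 = $15.93

$15.93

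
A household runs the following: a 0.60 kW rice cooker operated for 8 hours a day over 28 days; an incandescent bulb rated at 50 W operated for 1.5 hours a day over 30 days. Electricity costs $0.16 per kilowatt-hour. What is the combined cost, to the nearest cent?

rice cooker: Runtime = 8 h/day × 28 days = 224 h
rice cooker: 0.6 kW × 224 h = 134.4 kWh
incandescent bulb: Runtime = 1.5 h/day × 30 days = 45 h
incandescent bulb: 0.05 kW × 45 h = 2.25 kWh
Total energy = 136.65 kWh
Cost = 136.65 × $0.16 = $21.86

$21.86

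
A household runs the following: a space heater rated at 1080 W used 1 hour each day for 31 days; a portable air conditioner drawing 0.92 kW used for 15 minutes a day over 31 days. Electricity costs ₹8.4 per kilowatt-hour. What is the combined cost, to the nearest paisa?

space heater: Runtime = 1 h/day × 31 days = 31 h
space heater: 1.08 kW × 31 h = 33.48 kWh
portable air conditioner: Runtime = 15 min × 31 = 465 min = 7.75 h
portable air conditioner: 0.92 kW × 7.75 h = 7.13 kWh
Total energy = 40.61 kWh
Cost = 40.61 × ₹8.4 = ₹341.12

₹341.12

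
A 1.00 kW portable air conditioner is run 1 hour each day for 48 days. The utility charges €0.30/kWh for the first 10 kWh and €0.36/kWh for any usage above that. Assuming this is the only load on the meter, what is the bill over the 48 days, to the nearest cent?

€16.68

Runtime = 1 h/day × 48 days = 48 h
Energy = 1 kW × 48 h = 48 kWh
Tier 1 (0–10 kWh): 10 × €0.30 = €3
Above 10 kWh: 38 × €0.36 = €13.68
Bill = €16.68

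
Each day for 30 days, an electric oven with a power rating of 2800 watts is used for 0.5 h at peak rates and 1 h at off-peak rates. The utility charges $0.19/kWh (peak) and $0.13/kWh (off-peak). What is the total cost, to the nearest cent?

Peak energy = 2.8 kW × 0.5 h × 30 = 42 kWh
Off-peak energy = 2.8 kW × 1 h × 30 = 84 kWh
Cost = 42 × $0.19 + 84 × $0.13 = $7.98 + $10.92 = $18.90

$18.90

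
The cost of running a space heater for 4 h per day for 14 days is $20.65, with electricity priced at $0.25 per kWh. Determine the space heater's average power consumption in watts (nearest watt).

1475 W

Energy = $20.65 ÷ $0.25/kWh = 82.6 kWh
Runtime = 4 h/day × 14 days = 56 h
Power = 82.6 kWh ÷ 56 h = 1.475 kW = 1475 W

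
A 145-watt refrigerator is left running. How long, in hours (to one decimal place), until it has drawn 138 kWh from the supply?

Hours = 138 kWh ÷ 0.145 kW = 951.7 h

951.7 h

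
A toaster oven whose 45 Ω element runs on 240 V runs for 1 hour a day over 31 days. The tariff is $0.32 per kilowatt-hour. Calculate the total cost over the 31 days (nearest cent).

Power = V²/R = 240²/45 = 1280 W = 1.28 kW
Runtime = 1 h/day × 31 days = 31 h
Energy = 1.28 kW × 31 h = 39.68 kWh
Cost = 39.68 kWh × $0.32/kWh = $12.70

$12.70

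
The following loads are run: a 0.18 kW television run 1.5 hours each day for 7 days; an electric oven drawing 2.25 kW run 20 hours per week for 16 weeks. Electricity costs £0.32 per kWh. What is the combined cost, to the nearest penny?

£231.00

television: Runtime = 1.5 h/day × 7 days = 10.5 h
television: 0.18 kW × 10.5 h = 1.89 kWh
electric oven: Runtime = 20 h/week × 16 weeks = 320 h
electric oven: 2.25 kW × 320 h = 720 kWh
Total energy = 721.89 kWh
Cost = 721.89 × £0.32 = £231.00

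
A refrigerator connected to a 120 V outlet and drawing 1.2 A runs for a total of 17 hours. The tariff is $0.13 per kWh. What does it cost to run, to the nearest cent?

Power = 1.2 A × 120 V = 144 W = 0.144 kW
Energy = 0.144 kW × 17 h = 2.448 kWh
Cost = 2.448 kWh × $0.13/kWh = $0.32

$0.32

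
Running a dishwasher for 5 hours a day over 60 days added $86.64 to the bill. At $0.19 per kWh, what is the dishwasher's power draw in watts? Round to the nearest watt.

Energy = $86.64 ÷ $0.19/kWh = 456 kWh
Runtime = 5 h/day × 60 days = 300 h
Power = 456 kWh ÷ 300 h = 1.52 kW = 1520 W

1520 W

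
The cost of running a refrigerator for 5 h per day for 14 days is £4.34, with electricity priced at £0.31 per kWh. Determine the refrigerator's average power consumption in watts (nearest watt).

Energy = £4.34 ÷ £0.31/kWh = 14 kWh
Runtime = 5 h/day × 14 days = 70 h
Power = 14 kWh ÷ 70 h = 0.2 kW = 200 W

200 W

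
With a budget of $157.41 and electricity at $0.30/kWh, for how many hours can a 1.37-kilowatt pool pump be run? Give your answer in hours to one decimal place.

383.0 h

Energy available = $157.41 ÷ $0.30/kWh = 524.7 kWh
Hours = 524.7 kWh ÷ 1.37 kW = 383.0 h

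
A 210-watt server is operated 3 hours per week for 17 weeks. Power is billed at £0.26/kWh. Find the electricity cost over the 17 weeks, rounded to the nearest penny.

£2.78

Runtime = 3 h/week × 17 weeks = 51 h
Energy = 0.21 kW × 51 h = 10.71 kWh
Cost = 10.71 kWh × £0.26/kWh = £2.78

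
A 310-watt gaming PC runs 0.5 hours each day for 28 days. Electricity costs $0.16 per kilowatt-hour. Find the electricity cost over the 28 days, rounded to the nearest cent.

$0.69

Runtime = 0.5 h/day × 28 days = 14 h
Energy = 0.31 kW × 14 h = 4.34 kWh
Cost = 4.34 kWh × $0.16/kWh = $0.69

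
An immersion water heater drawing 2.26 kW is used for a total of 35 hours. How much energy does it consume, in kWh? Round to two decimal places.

79.10 kWh

Energy = 2.26 kW × 35 h = 79.1 kWh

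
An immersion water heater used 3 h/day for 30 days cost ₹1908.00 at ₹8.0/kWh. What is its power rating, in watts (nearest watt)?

Energy = ₹1908.00 ÷ ₹8.0/kWh = 238.5 kWh
Runtime = 3 h/day × 30 days = 90 h
Power = 238.5 kWh ÷ 90 h = 2.65 kW = 2650 W

2650 W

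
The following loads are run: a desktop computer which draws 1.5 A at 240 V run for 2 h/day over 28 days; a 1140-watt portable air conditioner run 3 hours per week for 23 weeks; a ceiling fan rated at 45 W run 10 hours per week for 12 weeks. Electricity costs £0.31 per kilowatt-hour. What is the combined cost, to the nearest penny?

desktop computer: Power = 1.5 A × 240 V = 360 W = 0.36 kW
desktop computer: Runtime = 2 h/day × 28 days = 56 h
desktop computer: 0.36 kW × 56 h = 20.16 kWh
portable air conditioner: Runtime = 3 h/week × 23 weeks = 69 h
portable air conditioner: 1.14 kW × 69 h = 78.66 kWh
ceiling fan: Runtime = 10 h/week × 12 weeks = 120 h
ceiling fan: 0.045 kW × 120 h = 5.4 kWh
Total energy = 104.22 kWh
Cost = 104.22 × £0.31 = £32.31

£32.31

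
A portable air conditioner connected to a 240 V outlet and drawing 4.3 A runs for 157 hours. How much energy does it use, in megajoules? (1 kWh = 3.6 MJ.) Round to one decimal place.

583.3 MJ

Power = 4.3 A × 240 V = 1032 W = 1.032 kW
Energy = 1.032 kW × 157 h = 162.024 kWh
= 162.024 × 3.6 MJ = 583.3 MJ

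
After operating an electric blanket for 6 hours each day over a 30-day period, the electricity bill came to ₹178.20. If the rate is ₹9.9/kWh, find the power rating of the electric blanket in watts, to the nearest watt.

Energy = ₹178.20 ÷ ₹9.9/kWh = 18 kWh
Runtime = 6 h/day × 30 days = 180 h
Power = 18 kWh ÷ 180 h = 0.1 kW = 100 W

100 W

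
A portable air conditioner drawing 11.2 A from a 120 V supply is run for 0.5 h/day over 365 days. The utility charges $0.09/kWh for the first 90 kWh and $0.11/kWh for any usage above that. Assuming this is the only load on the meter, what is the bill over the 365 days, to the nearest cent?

$25.18

Power = 11.2 A × 120 V = 1344 W = 1.344 kW
Runtime = 0.5 h/day × 365 days = 182.5 h
Energy = 1.344 kW × 182.5 h = 245.28 kWh
Tier 1 (0–90 kWh): 90 × $0.09 = $8.1
Above 90 kWh: 155.28 × $0.11 = $17.0808
Bill = $25.18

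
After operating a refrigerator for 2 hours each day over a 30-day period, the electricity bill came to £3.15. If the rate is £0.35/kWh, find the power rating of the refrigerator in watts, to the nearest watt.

150 W

Energy = £3.15 ÷ £0.35/kWh = 9 kWh
Runtime = 2 h/day × 30 days = 60 h
Power = 9 kWh ÷ 60 h = 0.15 kW = 150 W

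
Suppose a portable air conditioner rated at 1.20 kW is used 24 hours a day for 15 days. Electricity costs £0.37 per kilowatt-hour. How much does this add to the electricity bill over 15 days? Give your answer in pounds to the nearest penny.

£159.84

Runtime = 24 h × 15 = 360 h
Energy = 1.2 kW × 360 h = 432 kWh
Cost = 432 kWh × £0.37/kWh = £159.84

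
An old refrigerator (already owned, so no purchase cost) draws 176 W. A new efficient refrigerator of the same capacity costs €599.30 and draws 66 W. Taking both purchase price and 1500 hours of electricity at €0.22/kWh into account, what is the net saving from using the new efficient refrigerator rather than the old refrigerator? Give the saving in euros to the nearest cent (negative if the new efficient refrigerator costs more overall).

old refrigerator: €0.00 + (176/1000) kW × 1500 h × €0.22 = €0.00 + €58.08 = €58.08
new efficient refrigerator: €599.30 + (66/1000) kW × 1500 h × €0.22 = €599.30 + €21.78 = €621.08
Saving = €58.08 − €621.08 = −€563

-€563.00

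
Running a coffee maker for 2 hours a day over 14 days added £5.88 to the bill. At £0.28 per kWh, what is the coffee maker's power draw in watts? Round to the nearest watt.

Energy = £5.88 ÷ £0.28/kWh = 21 kWh
Runtime = 2 h/day × 14 days = 28 h
Power = 21 kWh ÷ 28 h = 0.75 kW = 750 W

750 W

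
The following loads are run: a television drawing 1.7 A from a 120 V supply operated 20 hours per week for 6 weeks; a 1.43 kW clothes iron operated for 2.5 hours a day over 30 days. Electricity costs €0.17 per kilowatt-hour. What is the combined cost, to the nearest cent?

€22.39

television: Power = 1.7 A × 120 V = 204 W = 0.204 kW
television: Runtime = 20 h/week × 6 weeks = 120 h
television: 0.204 kW × 120 h = 24.48 kWh
clothes iron: Runtime = 2.5 h/day × 30 days = 75 h
clothes iron: 1.43 kW × 75 h = 107.25 kWh
Total energy = 131.73 kWh
Cost = 131.73 × €0.17 = €22.39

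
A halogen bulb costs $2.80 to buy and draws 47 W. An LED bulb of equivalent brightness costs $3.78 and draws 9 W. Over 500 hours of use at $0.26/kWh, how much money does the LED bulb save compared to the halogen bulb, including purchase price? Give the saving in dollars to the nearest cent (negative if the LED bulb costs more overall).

halogen bulb: $2.80 + (47/1000) kW × 500 h × $0.26 = $2.80 + $6.11 = $8.91
LED bulb: $3.78 + (9/1000) kW × 500 h × $0.26 = $3.78 + $1.17 = $4.95
Saving = $8.91 − $4.95 = $3.96

$3.96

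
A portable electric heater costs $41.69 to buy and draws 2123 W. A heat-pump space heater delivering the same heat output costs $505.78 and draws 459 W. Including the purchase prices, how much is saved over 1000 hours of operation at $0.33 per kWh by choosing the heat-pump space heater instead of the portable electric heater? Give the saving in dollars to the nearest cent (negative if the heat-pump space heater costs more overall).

portable electric heater: $41.69 + (2123/1000) kW × 1000 h × $0.33 = $41.69 + $700.59 = $742.28
heat-pump space heater: $505.78 + (459/1000) kW × 1000 h × $0.33 = $505.78 + $151.47 = $657.25
Saving = $742.28 − $657.25 = $85.03

$85.03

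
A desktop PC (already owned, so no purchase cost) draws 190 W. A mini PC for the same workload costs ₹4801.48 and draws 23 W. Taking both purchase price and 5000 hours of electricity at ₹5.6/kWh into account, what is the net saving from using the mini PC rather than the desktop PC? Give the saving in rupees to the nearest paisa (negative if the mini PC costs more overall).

-₹125.48

desktop PC: ₹0.00 + (190/1000) kW × 5000 h × ₹5.6 = ₹0.00 + ₹5320 = ₹5320
mini PC: ₹4801.48 + (23/1000) kW × 5000 h × ₹5.6 = ₹4801.48 + ₹644 = ₹5445.48
Saving = ₹5320 − ₹5445.48 = −₹125.48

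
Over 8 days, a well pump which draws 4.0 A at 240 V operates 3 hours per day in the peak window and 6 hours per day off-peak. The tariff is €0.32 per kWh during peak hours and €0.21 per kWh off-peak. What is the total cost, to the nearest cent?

€17.05

Power = 4.0 A × 240 V = 960 W = 0.96 kW
Peak energy = 0.96 kW × 3 h × 8 = 23.04 kWh
Off-peak energy = 0.96 kW × 6 h × 8 = 46.08 kWh
Cost = 23.04 × €0.32 + 46.08 × €0.21 = €7.3728 + €9.6768 = €17.05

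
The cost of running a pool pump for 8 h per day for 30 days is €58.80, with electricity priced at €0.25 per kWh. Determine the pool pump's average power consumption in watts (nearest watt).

Energy = €58.80 ÷ €0.25/kWh = 235.2 kWh
Runtime = 8 h/day × 30 days = 240 h
Power = 235.2 kWh ÷ 240 h = 0.98 kW = 980 W

980 W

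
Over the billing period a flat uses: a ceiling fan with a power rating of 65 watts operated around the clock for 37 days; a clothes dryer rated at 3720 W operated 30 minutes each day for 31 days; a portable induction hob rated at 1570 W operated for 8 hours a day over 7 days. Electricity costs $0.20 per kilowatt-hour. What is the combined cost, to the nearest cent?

$40.66

ceiling fan: Runtime = 24 h × 37 = 888 h
ceiling fan: 0.065 kW × 888 h = 57.72 kWh
clothes dryer: Runtime = 30 min × 31 = 930 min = 15.5 h
clothes dryer: 3.72 kW × 15.5 h = 57.66 kWh
portable induction hob: Runtime = 8 h/day × 7 days = 56 h
portable induction hob: 1.57 kW × 56 h = 87.92 kWh
Total energy = 203.3 kWh
Cost = 203.3 × $0.20 = $40.66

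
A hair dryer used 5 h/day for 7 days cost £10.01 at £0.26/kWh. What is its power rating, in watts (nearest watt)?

Energy = £10.01 ÷ £0.26/kWh = 38.5 kWh
Runtime = 5 h/day × 7 days = 35 h
Power = 38.5 kWh ÷ 35 h = 1.1 kW = 1100 W

1100 W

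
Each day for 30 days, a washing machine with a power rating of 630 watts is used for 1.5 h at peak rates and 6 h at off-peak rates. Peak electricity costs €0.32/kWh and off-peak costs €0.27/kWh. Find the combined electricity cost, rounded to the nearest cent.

€39.69

Peak energy = 0.63 kW × 1.5 h × 30 = 28.35 kWh
Off-peak energy = 0.63 kW × 6 h × 30 = 113.4 kWh
Cost = 28.35 × €0.32 + 113.4 × €0.27 = €9.072 + €30.618 = €39.69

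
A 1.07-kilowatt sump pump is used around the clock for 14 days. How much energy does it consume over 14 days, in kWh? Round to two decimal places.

359.52 kWh

Runtime = 24 h × 14 = 336 h
Energy = 1.07 kW × 336 h = 359.52 kWh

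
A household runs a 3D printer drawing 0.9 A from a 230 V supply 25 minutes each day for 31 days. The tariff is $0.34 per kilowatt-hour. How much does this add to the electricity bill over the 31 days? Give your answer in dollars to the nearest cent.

Power = 0.9 A × 230 V = 207 W = 0.207 kW
Runtime = 25 min × 31 = 775 min = 12.916666… h
Energy = 0.207 kW × 12.916666… h = 2.67375 kWh
Cost = 2.67375 kWh × $0.34/kWh = $0.91

$0.91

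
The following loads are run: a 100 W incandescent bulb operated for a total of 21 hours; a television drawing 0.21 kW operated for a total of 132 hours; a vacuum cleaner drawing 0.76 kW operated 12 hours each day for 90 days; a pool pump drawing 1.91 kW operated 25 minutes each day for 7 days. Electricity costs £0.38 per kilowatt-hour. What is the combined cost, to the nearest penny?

£325.35

incandescent bulb: 0.1 kW × 21 h = 2.1 kWh
television: 0.21 kW × 132 h = 27.72 kWh
vacuum cleaner: Runtime = 12 h/day × 90 days = 1080 h
vacuum cleaner: 0.76 kW × 1080 h = 820.8 kWh
pool pump: Runtime = 25 min × 7 = 175 min = 2.916666… h
pool pump: 1.91 kW × 2.916666… h = 5.570833… kWh
Total energy = 856.190833… kWh
Cost = 856.190833… × £0.38 = £325.35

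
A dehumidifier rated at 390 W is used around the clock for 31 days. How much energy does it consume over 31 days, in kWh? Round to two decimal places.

Runtime = 24 h × 31 = 744 h
Energy = 0.39 kW × 744 h = 290.16 kWh

290.16 kWh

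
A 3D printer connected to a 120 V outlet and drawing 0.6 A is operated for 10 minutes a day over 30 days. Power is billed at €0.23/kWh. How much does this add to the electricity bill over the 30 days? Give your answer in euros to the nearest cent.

€0.08

Power = 0.6 A × 120 V = 72 W = 0.072 kW
Runtime = 10 min × 30 = 300 min = 5 h
Energy = 0.072 kW × 5 h = 0.36 kWh
Cost = 0.36 kWh × €0.23/kWh = €0.08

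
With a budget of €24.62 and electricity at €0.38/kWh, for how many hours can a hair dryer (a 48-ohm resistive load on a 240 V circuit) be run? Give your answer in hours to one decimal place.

Power = V²/R = 240²/48 = 1200 W = 1.2 kW
Energy available = €24.62 ÷ €0.38/kWh = 64.7895 kWh
Hours = 64.7895 kWh ÷ 1.2 kW = 54.0 h

54.0 h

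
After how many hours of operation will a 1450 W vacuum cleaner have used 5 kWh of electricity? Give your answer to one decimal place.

Hours = 5 kWh ÷ 1.45 kW = 3.4 h

3.4 h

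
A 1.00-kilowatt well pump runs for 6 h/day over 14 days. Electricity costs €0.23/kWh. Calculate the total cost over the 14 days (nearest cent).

€19.32

Runtime = 6 h/day × 14 days = 84 h
Energy = 1 kW × 84 h = 84 kWh
Cost = 84 kWh × €0.23/kWh = €19.32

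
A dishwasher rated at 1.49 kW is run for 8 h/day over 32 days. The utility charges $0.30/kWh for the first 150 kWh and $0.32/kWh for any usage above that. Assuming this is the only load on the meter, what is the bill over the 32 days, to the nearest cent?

Runtime = 8 h/day × 32 days = 256 h
Energy = 1.49 kW × 256 h = 381.44 kWh
Tier 1 (0–150 kWh): 150 × $0.30 = $45
Above 150 kWh: 231.44 × $0.32 = $74.0608
Bill = $119.06

$119.06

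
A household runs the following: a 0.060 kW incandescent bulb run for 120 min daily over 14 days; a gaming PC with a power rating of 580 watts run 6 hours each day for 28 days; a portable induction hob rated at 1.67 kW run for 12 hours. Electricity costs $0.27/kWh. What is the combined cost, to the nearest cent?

incandescent bulb: Runtime = 120 min × 14 = 1680 min = 28 h
incandescent bulb: 0.06 kW × 28 h = 1.68 kWh
gaming PC: Runtime = 6 h/day × 28 days = 168 h
gaming PC: 0.58 kW × 168 h = 97.44 kWh
portable induction hob: 1.67 kW × 12 h = 20.04 kWh
Total energy = 119.16 kWh
Cost = 119.16 × $0.27 = $32.17

$32.17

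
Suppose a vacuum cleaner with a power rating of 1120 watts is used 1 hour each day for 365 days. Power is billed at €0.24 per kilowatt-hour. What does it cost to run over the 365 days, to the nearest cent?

€98.11

Runtime = 1 h/day × 365 days = 365 h
Energy = 1.12 kW × 365 h = 408.8 kWh
Cost = 408.8 kWh × €0.24/kWh = €98.11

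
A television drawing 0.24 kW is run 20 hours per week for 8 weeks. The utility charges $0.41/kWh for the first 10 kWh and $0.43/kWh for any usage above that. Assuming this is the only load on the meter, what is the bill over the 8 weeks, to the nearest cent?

Runtime = 20 h/week × 8 weeks = 160 h
Energy = 0.24 kW × 160 h = 38.4 kWh
Tier 1 (0–10 kWh): 10 × $0.41 = $4.1
Above 10 kWh: 28.4 × $0.43 = $12.212
Bill = $16.31

$16.31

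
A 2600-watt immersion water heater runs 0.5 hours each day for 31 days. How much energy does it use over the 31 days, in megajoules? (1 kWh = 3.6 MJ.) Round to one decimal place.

145.1 MJ

Runtime = 0.5 h/day × 31 days = 15.5 h
Energy = 2.6 kW × 15.5 h = 40.3 kWh
= 40.3 × 3.6 MJ = 145.1 MJ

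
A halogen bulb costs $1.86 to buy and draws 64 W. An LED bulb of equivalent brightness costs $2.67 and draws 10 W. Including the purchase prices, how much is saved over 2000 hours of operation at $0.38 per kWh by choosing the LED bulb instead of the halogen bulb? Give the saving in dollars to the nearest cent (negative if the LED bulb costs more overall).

$40.23

halogen bulb: $1.86 + (64/1000) kW × 2000 h × $0.38 = $1.86 + $48.64 = $50.5
LED bulb: $2.67 + (10/1000) kW × 2000 h × $0.38 = $2.67 + $7.6 = $10.27
Saving = $50.5 − $10.27 = $40.23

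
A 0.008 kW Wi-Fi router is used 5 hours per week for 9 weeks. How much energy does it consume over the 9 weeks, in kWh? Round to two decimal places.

0.36 kWh

Runtime = 5 h/week × 9 weeks = 45 h
Energy = 0.008 kW × 45 h = 0.36 kWh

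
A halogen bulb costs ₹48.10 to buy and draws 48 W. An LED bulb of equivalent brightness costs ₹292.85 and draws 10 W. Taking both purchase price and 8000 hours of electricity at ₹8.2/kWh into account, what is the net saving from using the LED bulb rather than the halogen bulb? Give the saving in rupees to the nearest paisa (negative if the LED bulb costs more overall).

₹2248.05

halogen bulb: ₹48.10 + (48/1000) kW × 8000 h × ₹8.2 = ₹48.10 + ₹3148.8 = ₹3196.9
LED bulb: ₹292.85 + (10/1000) kW × 8000 h × ₹8.2 = ₹292.85 + ₹656 = ₹948.85
Saving = ₹3196.9 − ₹948.85 = ₹2248.05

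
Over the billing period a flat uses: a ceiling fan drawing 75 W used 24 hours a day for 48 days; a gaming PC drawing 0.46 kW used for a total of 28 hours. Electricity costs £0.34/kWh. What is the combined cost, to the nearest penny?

ceiling fan: Runtime = 24 h × 48 = 1152 h
ceiling fan: 0.075 kW × 1152 h = 86.4 kWh
gaming PC: 0.46 kW × 28 h = 12.88 kWh
Total energy = 99.28 kWh
Cost = 99.28 × £0.34 = £33.76

£33.76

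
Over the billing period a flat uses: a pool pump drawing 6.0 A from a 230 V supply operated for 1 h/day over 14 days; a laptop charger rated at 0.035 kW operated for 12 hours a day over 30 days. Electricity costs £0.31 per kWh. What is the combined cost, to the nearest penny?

£9.90

pool pump: Power = 6.0 A × 230 V = 1380 W = 1.38 kW
pool pump: Runtime = 1 h/day × 14 days = 14 h
pool pump: 1.38 kW × 14 h = 19.32 kWh
laptop charger: Runtime = 12 h/day × 30 days = 360 h
laptop charger: 0.035 kW × 360 h = 12.6 kWh
Total energy = 31.92 kWh
Cost = 31.92 × £0.31 = £9.90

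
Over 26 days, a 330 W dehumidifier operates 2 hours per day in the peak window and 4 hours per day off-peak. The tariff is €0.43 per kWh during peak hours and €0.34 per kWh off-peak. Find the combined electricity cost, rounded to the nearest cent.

Peak energy = 0.33 kW × 2 h × 26 = 17.16 kWh
Off-peak energy = 0.33 kW × 4 h × 26 = 34.32 kWh
Cost = 17.16 × €0.43 + 34.32 × €0.34 = €7.3788 + €11.6688 = €19.05

€19.05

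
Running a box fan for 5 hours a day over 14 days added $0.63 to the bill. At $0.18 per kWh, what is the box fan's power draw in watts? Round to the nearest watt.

Energy = $0.63 ÷ $0.18/kWh = 3.5 kWh
Runtime = 5 h/day × 14 days = 70 h
Power = 3.5 kWh ÷ 70 h = 0.05 kW = 50 W

50 W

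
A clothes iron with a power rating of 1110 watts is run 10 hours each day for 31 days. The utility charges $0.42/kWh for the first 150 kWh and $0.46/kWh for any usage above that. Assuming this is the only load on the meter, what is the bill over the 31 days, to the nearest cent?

Runtime = 10 h/day × 31 days = 310 h
Energy = 1.11 kW × 310 h = 344.1 kWh
Tier 1 (0–150 kWh): 150 × $0.42 = $63
Above 150 kWh: 194.1 × $0.46 = $89.286
Bill = $152.29

$152.29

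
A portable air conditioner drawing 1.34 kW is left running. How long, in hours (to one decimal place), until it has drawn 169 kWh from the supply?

126.1 h

Hours = 169 kWh ÷ 1.34 kW = 126.1 h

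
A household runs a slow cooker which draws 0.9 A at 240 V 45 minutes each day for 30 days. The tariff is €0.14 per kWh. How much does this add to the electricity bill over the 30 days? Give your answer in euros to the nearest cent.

€0.68

Power = 0.9 A × 240 V = 216 W = 0.216 kW
Runtime = 45 min × 30 = 1350 min = 22.5 h
Energy = 0.216 kW × 22.5 h = 4.86 kWh
Cost = 4.86 kWh × €0.14/kWh = €0.68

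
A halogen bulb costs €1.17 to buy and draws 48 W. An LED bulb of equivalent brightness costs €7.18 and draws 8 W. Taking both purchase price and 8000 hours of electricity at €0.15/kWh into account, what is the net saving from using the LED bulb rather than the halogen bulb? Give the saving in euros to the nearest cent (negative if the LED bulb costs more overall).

€41.99

halogen bulb: €1.17 + (48/1000) kW × 8000 h × €0.15 = €1.17 + €57.6 = €58.77
LED bulb: €7.18 + (8/1000) kW × 8000 h × €0.15 = €7.18 + €9.6 = €16.78
Saving = €58.77 − €16.78 = €41.99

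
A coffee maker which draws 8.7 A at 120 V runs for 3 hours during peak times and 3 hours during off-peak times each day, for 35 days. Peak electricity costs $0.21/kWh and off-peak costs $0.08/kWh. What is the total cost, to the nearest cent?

Power = 8.7 A × 120 V = 1044 W = 1.044 kW
Peak energy = 1.044 kW × 3 h × 35 = 109.62 kWh
Off-peak energy = 1.044 kW × 3 h × 35 = 109.62 kWh
Cost = 109.62 × $0.21 + 109.62 × $0.08 = $23.0202 + $8.7696 = $31.79

$31.79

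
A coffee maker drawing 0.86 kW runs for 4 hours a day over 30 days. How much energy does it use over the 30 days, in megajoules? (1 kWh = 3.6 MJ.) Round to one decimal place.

371.5 MJ

Runtime = 4 h/day × 30 days = 120 h
Energy = 0.86 kW × 120 h = 103.2 kWh
= 103.2 × 3.6 MJ = 371.5 MJ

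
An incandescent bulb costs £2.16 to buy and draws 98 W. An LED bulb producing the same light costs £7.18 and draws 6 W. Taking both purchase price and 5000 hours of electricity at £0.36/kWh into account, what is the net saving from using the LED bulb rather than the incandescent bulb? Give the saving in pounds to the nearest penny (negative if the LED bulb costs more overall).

£160.58

incandescent bulb: £2.16 + (98/1000) kW × 5000 h × £0.36 = £2.16 + £176.4 = £178.56
LED bulb: £7.18 + (6/1000) kW × 5000 h × £0.36 = £7.18 + £10.8 = £17.98
Saving = £178.56 − £17.98 = £160.58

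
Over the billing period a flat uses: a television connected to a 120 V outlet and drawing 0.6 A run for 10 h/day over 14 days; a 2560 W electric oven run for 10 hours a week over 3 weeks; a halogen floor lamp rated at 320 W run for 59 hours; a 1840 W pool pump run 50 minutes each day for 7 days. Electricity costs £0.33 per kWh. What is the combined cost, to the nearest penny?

television: Power = 0.6 A × 120 V = 72 W = 0.072 kW
television: Runtime = 10 h/day × 14 days = 140 h
television: 0.072 kW × 140 h = 10.08 kWh
electric oven: Runtime = 10 h/week × 3 weeks = 30 h
electric oven: 2.56 kW × 30 h = 76.8 kWh
halogen floor lamp: 0.32 kW × 59 h = 18.88 kWh
pool pump: Runtime = 50 min × 7 = 350 min = 5.833333… h
pool pump: 1.84 kW × 5.833333… h = 10.733333… kWh
Total energy = 116.493333… kWh
Cost = 116.493333… × £0.33 = £38.44

£38.44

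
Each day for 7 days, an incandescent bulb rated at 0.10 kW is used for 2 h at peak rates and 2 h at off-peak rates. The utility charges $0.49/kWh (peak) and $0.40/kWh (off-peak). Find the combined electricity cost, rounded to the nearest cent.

$1.25

Peak energy = 0.1 kW × 2 h × 7 = 1.4 kWh
Off-peak energy = 0.1 kW × 2 h × 7 = 1.4 kWh
Cost = 1.4 × $0.49 + 1.4 × $0.40 = $0.686 + $0.56 = $1.25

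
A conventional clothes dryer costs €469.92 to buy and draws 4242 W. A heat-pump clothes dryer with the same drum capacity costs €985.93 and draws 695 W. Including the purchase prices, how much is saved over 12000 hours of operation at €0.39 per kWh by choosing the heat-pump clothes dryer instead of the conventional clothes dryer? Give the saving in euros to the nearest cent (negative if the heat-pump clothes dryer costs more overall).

conventional clothes dryer: €469.92 + (4242/1000) kW × 12000 h × €0.39 = €469.92 + €19852.56 = €20322.48
heat-pump clothes dryer: €985.93 + (695/1000) kW × 12000 h × €0.39 = €985.93 + €3252.6 = €4238.53
Saving = €20322.48 − €4238.53 = €16083.95

€16083.95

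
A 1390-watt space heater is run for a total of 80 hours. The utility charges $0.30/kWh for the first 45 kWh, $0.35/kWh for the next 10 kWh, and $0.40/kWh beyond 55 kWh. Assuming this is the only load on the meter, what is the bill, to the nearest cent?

Energy = 1.39 kW × 80 h = 111.2 kWh
Tier 1 (0–45 kWh): 45 × $0.30 = $13.5
Tier 2 (45–55 kWh): 10 × $0.35 = $3.5
Above 55 kWh: 56.2 × $0.40 = $22.48
Bill = $39.48

$39.48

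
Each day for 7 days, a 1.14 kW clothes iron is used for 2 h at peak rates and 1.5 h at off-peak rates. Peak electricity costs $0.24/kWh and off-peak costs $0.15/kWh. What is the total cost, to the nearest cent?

$5.63

Peak energy = 1.14 kW × 2 h × 7 = 15.96 kWh
Off-peak energy = 1.14 kW × 1.5 h × 7 = 11.97 kWh
Cost = 15.96 × $0.24 + 11.97 × $0.15 = $3.8304 + $1.7955 = $5.63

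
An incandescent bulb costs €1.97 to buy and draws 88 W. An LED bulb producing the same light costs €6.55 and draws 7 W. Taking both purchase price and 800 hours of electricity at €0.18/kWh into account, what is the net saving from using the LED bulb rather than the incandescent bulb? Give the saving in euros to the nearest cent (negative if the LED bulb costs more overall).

incandescent bulb: €1.97 + (88/1000) kW × 800 h × €0.18 = €1.97 + €12.672 = €14.642
LED bulb: €6.55 + (7/1000) kW × 800 h × €0.18 = €6.55 + €1.008 = €7.558
Saving = €14.642 − €7.558 = €7.084 → €7.08

€7.08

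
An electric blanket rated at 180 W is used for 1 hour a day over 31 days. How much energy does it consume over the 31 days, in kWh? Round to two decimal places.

Runtime = 1 h/day × 31 days = 31 h
Energy = 0.18 kW × 31 h = 5.58 kWh

5.58 kWh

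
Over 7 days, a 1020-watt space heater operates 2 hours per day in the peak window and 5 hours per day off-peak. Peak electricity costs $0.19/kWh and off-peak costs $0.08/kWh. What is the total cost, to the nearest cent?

Peak energy = 1.02 kW × 2 h × 7 = 14.28 kWh
Off-peak energy = 1.02 kW × 5 h × 7 = 35.7 kWh
Cost = 14.28 × $0.19 + 35.7 × $0.08 = $2.7132 + $2.856 = $5.57

$5.57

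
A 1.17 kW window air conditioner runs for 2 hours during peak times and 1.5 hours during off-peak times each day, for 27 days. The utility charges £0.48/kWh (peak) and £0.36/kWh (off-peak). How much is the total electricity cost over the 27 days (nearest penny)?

£47.39

Peak energy = 1.17 kW × 2 h × 27 = 63.18 kWh
Off-peak energy = 1.17 kW × 1.5 h × 27 = 47.385 kWh
Cost = 63.18 × £0.48 + 47.385 × £0.36 = £30.3264 + £17.0586 = £47.39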